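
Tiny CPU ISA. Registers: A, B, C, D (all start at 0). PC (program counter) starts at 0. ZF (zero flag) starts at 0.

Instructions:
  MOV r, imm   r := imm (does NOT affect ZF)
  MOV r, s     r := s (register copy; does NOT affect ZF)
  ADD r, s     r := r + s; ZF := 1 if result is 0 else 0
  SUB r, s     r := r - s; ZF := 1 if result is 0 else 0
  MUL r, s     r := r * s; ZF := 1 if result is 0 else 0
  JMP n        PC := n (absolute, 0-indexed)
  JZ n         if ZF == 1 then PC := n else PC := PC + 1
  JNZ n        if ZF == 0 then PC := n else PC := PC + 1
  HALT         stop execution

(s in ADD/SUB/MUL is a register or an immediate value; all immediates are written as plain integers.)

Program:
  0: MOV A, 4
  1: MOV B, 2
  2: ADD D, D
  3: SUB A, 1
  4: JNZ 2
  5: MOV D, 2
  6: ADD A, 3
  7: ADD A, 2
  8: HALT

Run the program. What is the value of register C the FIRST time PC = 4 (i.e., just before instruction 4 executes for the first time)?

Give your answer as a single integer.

Step 1: PC=0 exec 'MOV A, 4'. After: A=4 B=0 C=0 D=0 ZF=0 PC=1
Step 2: PC=1 exec 'MOV B, 2'. After: A=4 B=2 C=0 D=0 ZF=0 PC=2
Step 3: PC=2 exec 'ADD D, D'. After: A=4 B=2 C=0 D=0 ZF=1 PC=3
Step 4: PC=3 exec 'SUB A, 1'. After: A=3 B=2 C=0 D=0 ZF=0 PC=4
First time PC=4: C=0

0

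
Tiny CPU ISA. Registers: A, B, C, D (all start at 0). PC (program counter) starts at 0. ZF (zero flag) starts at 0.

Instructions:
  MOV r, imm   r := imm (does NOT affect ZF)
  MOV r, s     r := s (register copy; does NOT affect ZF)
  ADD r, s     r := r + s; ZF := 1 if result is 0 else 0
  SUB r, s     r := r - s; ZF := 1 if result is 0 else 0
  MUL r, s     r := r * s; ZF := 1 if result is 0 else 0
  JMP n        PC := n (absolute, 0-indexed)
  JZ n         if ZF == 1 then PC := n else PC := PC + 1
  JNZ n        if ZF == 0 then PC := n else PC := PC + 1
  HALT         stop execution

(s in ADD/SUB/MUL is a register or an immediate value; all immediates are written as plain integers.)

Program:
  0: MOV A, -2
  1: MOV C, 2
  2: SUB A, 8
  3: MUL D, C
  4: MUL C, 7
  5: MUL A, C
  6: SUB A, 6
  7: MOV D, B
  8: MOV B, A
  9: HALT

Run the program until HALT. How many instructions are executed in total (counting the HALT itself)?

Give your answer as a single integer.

Step 1: PC=0 exec 'MOV A, -2'. After: A=-2 B=0 C=0 D=0 ZF=0 PC=1
Step 2: PC=1 exec 'MOV C, 2'. After: A=-2 B=0 C=2 D=0 ZF=0 PC=2
Step 3: PC=2 exec 'SUB A, 8'. After: A=-10 B=0 C=2 D=0 ZF=0 PC=3
Step 4: PC=3 exec 'MUL D, C'. After: A=-10 B=0 C=2 D=0 ZF=1 PC=4
Step 5: PC=4 exec 'MUL C, 7'. After: A=-10 B=0 C=14 D=0 ZF=0 PC=5
Step 6: PC=5 exec 'MUL A, C'. After: A=-140 B=0 C=14 D=0 ZF=0 PC=6
Step 7: PC=6 exec 'SUB A, 6'. After: A=-146 B=0 C=14 D=0 ZF=0 PC=7
Step 8: PC=7 exec 'MOV D, B'. After: A=-146 B=0 C=14 D=0 ZF=0 PC=8
Step 9: PC=8 exec 'MOV B, A'. After: A=-146 B=-146 C=14 D=0 ZF=0 PC=9
Step 10: PC=9 exec 'HALT'. After: A=-146 B=-146 C=14 D=0 ZF=0 PC=9 HALTED
Total instructions executed: 10

Answer: 10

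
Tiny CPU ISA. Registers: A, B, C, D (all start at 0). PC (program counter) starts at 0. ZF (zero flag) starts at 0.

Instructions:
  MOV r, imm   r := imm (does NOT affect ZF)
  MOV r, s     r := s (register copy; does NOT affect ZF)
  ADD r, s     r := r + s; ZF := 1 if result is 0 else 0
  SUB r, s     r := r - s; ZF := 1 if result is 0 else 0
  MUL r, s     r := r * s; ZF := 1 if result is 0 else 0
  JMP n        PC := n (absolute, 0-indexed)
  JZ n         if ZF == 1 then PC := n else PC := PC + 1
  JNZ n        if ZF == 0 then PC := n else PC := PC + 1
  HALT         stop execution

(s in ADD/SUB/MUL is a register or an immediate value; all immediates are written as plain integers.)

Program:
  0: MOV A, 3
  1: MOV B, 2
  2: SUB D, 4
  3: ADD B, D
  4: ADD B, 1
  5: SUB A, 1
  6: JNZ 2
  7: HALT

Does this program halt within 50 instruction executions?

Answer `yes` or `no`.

Answer: yes

Derivation:
Step 1: PC=0 exec 'MOV A, 3'. After: A=3 B=0 C=0 D=0 ZF=0 PC=1
Step 2: PC=1 exec 'MOV B, 2'. After: A=3 B=2 C=0 D=0 ZF=0 PC=2
Step 3: PC=2 exec 'SUB D, 4'. After: A=3 B=2 C=0 D=-4 ZF=0 PC=3
Step 4: PC=3 exec 'ADD B, D'. After: A=3 B=-2 C=0 D=-4 ZF=0 PC=4
Step 5: PC=4 exec 'ADD B, 1'. After: A=3 B=-1 C=0 D=-4 ZF=0 PC=5
Step 6: PC=5 exec 'SUB A, 1'. After: A=2 B=-1 C=0 D=-4 ZF=0 PC=6
Step 7: PC=6 exec 'JNZ 2'. After: A=2 B=-1 C=0 D=-4 ZF=0 PC=2
Step 8: PC=2 exec 'SUB D, 4'. After: A=2 B=-1 C=0 D=-8 ZF=0 PC=3
Step 9: PC=3 exec 'ADD B, D'. After: A=2 B=-9 C=0 D=-8 ZF=0 PC=4
Step 10: PC=4 exec 'ADD B, 1'. After: A=2 B=-8 C=0 D=-8 ZF=0 PC=5
Step 11: PC=5 exec 'SUB A, 1'. After: A=1 B=-8 C=0 D=-8 ZF=0 PC=6
Step 12: PC=6 exec 'JNZ 2'. After: A=1 B=-8 C=0 D=-8 ZF=0 PC=2
Step 13: PC=2 exec 'SUB D, 4'. After: A=1 B=-8 C=0 D=-12 ZF=0 PC=3
Step 14: PC=3 exec 'ADD B, D'. After: A=1 B=-20 C=0 D=-12 ZF=0 PC=4
Step 15: PC=4 exec 'ADD B, 1'. After: A=1 B=-19 C=0 D=-12 ZF=0 PC=5
Step 16: PC=5 exec 'SUB A, 1'. After: A=0 B=-19 C=0 D=-12 ZF=1 PC=6
Step 17: PC=6 exec 'JNZ 2'. After: A=0 B=-19 C=0 D=-12 ZF=1 PC=7
Step 18: PC=7 exec 'HALT'. After: A=0 B=-19 C=0 D=-12 ZF=1 PC=7 HALTED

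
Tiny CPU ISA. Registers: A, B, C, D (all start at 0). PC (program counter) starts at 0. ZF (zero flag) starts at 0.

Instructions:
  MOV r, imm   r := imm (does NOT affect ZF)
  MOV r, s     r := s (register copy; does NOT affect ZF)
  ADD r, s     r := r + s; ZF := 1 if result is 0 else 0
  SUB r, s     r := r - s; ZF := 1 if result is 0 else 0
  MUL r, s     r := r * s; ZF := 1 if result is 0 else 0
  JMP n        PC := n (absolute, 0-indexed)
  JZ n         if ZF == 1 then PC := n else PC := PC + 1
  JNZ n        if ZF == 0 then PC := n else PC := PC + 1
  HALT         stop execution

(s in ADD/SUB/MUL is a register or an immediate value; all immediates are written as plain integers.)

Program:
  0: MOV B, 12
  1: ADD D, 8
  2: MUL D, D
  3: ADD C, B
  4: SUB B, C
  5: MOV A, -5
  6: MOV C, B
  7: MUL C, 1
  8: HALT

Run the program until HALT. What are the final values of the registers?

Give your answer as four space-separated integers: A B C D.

Step 1: PC=0 exec 'MOV B, 12'. After: A=0 B=12 C=0 D=0 ZF=0 PC=1
Step 2: PC=1 exec 'ADD D, 8'. After: A=0 B=12 C=0 D=8 ZF=0 PC=2
Step 3: PC=2 exec 'MUL D, D'. After: A=0 B=12 C=0 D=64 ZF=0 PC=3
Step 4: PC=3 exec 'ADD C, B'. After: A=0 B=12 C=12 D=64 ZF=0 PC=4
Step 5: PC=4 exec 'SUB B, C'. After: A=0 B=0 C=12 D=64 ZF=1 PC=5
Step 6: PC=5 exec 'MOV A, -5'. After: A=-5 B=0 C=12 D=64 ZF=1 PC=6
Step 7: PC=6 exec 'MOV C, B'. After: A=-5 B=0 C=0 D=64 ZF=1 PC=7
Step 8: PC=7 exec 'MUL C, 1'. After: A=-5 B=0 C=0 D=64 ZF=1 PC=8
Step 9: PC=8 exec 'HALT'. After: A=-5 B=0 C=0 D=64 ZF=1 PC=8 HALTED

Answer: -5 0 0 64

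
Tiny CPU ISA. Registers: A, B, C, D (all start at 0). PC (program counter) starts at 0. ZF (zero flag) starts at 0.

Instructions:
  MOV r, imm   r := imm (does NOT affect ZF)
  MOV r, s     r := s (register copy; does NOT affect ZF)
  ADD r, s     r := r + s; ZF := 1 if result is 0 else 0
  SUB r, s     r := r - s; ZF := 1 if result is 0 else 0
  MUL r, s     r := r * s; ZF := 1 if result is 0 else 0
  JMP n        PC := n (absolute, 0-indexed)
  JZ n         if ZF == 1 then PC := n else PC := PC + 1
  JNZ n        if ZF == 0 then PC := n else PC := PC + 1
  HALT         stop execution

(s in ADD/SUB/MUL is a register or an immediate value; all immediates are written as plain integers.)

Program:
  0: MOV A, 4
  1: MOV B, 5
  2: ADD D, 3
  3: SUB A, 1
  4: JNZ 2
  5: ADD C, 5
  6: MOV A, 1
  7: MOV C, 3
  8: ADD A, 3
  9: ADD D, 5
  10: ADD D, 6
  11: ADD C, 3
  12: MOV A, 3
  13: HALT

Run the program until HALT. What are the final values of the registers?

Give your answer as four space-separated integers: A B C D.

Answer: 3 5 6 23

Derivation:
Step 1: PC=0 exec 'MOV A, 4'. After: A=4 B=0 C=0 D=0 ZF=0 PC=1
Step 2: PC=1 exec 'MOV B, 5'. After: A=4 B=5 C=0 D=0 ZF=0 PC=2
Step 3: PC=2 exec 'ADD D, 3'. After: A=4 B=5 C=0 D=3 ZF=0 PC=3
Step 4: PC=3 exec 'SUB A, 1'. After: A=3 B=5 C=0 D=3 ZF=0 PC=4
Step 5: PC=4 exec 'JNZ 2'. After: A=3 B=5 C=0 D=3 ZF=0 PC=2
Step 6: PC=2 exec 'ADD D, 3'. After: A=3 B=5 C=0 D=6 ZF=0 PC=3
Step 7: PC=3 exec 'SUB A, 1'. After: A=2 B=5 C=0 D=6 ZF=0 PC=4
Step 8: PC=4 exec 'JNZ 2'. After: A=2 B=5 C=0 D=6 ZF=0 PC=2
Step 9: PC=2 exec 'ADD D, 3'. After: A=2 B=5 C=0 D=9 ZF=0 PC=3
Step 10: PC=3 exec 'SUB A, 1'. After: A=1 B=5 C=0 D=9 ZF=0 PC=4
Step 11: PC=4 exec 'JNZ 2'. After: A=1 B=5 C=0 D=9 ZF=0 PC=2
Step 12: PC=2 exec 'ADD D, 3'. After: A=1 B=5 C=0 D=12 ZF=0 PC=3
Step 13: PC=3 exec 'SUB A, 1'. After: A=0 B=5 C=0 D=12 ZF=1 PC=4
Step 14: PC=4 exec 'JNZ 2'. After: A=0 B=5 C=0 D=12 ZF=1 PC=5
Step 15: PC=5 exec 'ADD C, 5'. After: A=0 B=5 C=5 D=12 ZF=0 PC=6
Step 16: PC=6 exec 'MOV A, 1'. After: A=1 B=5 C=5 D=12 ZF=0 PC=7
Step 17: PC=7 exec 'MOV C, 3'. After: A=1 B=5 C=3 D=12 ZF=0 PC=8
Step 18: PC=8 exec 'ADD A, 3'. After: A=4 B=5 C=3 D=12 ZF=0 PC=9
Step 19: PC=9 exec 'ADD D, 5'. After: A=4 B=5 C=3 D=17 ZF=0 PC=10
Step 20: PC=10 exec 'ADD D, 6'. After: A=4 B=5 C=3 D=23 ZF=0 PC=11
Step 21: PC=11 exec 'ADD C, 3'. After: A=4 B=5 C=6 D=23 ZF=0 PC=12
Step 22: PC=12 exec 'MOV A, 3'. After: A=3 B=5 C=6 D=23 ZF=0 PC=13
Step 23: PC=13 exec 'HALT'. After: A=3 B=5 C=6 D=23 ZF=0 PC=13 HALTED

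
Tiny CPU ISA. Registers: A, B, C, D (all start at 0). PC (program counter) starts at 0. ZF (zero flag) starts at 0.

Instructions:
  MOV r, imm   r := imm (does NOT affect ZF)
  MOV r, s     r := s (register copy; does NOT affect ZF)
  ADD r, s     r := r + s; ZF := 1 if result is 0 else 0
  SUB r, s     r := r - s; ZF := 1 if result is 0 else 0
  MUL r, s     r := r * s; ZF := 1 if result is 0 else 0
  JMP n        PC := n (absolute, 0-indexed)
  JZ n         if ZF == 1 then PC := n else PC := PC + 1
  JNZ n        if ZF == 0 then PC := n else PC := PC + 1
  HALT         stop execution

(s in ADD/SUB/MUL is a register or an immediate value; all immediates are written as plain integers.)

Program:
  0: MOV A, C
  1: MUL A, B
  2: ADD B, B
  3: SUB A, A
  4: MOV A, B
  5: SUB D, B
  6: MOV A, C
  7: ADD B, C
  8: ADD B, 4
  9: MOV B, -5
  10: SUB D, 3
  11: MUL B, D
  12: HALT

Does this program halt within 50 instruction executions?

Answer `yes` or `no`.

Answer: yes

Derivation:
Step 1: PC=0 exec 'MOV A, C'. After: A=0 B=0 C=0 D=0 ZF=0 PC=1
Step 2: PC=1 exec 'MUL A, B'. After: A=0 B=0 C=0 D=0 ZF=1 PC=2
Step 3: PC=2 exec 'ADD B, B'. After: A=0 B=0 C=0 D=0 ZF=1 PC=3
Step 4: PC=3 exec 'SUB A, A'. After: A=0 B=0 C=0 D=0 ZF=1 PC=4
Step 5: PC=4 exec 'MOV A, B'. After: A=0 B=0 C=0 D=0 ZF=1 PC=5
Step 6: PC=5 exec 'SUB D, B'. After: A=0 B=0 C=0 D=0 ZF=1 PC=6
Step 7: PC=6 exec 'MOV A, C'. After: A=0 B=0 C=0 D=0 ZF=1 PC=7
Step 8: PC=7 exec 'ADD B, C'. After: A=0 B=0 C=0 D=0 ZF=1 PC=8
Step 9: PC=8 exec 'ADD B, 4'. After: A=0 B=4 C=0 D=0 ZF=0 PC=9
Step 10: PC=9 exec 'MOV B, -5'. After: A=0 B=-5 C=0 D=0 ZF=0 PC=10
Step 11: PC=10 exec 'SUB D, 3'. After: A=0 B=-5 C=0 D=-3 ZF=0 PC=11
Step 12: PC=11 exec 'MUL B, D'. After: A=0 B=15 C=0 D=-3 ZF=0 PC=12
Step 13: PC=12 exec 'HALT'. After: A=0 B=15 C=0 D=-3 ZF=0 PC=12 HALTED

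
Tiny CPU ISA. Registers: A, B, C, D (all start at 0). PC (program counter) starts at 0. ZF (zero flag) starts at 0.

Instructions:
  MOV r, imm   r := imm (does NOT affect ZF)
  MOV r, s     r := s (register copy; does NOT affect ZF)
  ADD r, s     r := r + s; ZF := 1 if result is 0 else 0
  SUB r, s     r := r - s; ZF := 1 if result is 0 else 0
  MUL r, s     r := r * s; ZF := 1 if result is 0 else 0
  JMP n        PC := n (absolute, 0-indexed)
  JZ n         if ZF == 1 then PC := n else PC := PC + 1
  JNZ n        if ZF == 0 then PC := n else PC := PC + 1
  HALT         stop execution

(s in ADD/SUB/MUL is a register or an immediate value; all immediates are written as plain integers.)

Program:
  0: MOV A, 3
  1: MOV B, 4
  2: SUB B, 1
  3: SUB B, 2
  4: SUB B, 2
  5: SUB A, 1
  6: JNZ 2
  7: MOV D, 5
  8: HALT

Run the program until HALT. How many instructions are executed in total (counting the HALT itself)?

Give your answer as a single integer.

Answer: 19

Derivation:
Step 1: PC=0 exec 'MOV A, 3'. After: A=3 B=0 C=0 D=0 ZF=0 PC=1
Step 2: PC=1 exec 'MOV B, 4'. After: A=3 B=4 C=0 D=0 ZF=0 PC=2
Step 3: PC=2 exec 'SUB B, 1'. After: A=3 B=3 C=0 D=0 ZF=0 PC=3
Step 4: PC=3 exec 'SUB B, 2'. After: A=3 B=1 C=0 D=0 ZF=0 PC=4
Step 5: PC=4 exec 'SUB B, 2'. After: A=3 B=-1 C=0 D=0 ZF=0 PC=5
Step 6: PC=5 exec 'SUB A, 1'. After: A=2 B=-1 C=0 D=0 ZF=0 PC=6
Step 7: PC=6 exec 'JNZ 2'. After: A=2 B=-1 C=0 D=0 ZF=0 PC=2
Step 8: PC=2 exec 'SUB B, 1'. After: A=2 B=-2 C=0 D=0 ZF=0 PC=3
Step 9: PC=3 exec 'SUB B, 2'. After: A=2 B=-4 C=0 D=0 ZF=0 PC=4
Step 10: PC=4 exec 'SUB B, 2'. After: A=2 B=-6 C=0 D=0 ZF=0 PC=5
Step 11: PC=5 exec 'SUB A, 1'. After: A=1 B=-6 C=0 D=0 ZF=0 PC=6
Step 12: PC=6 exec 'JNZ 2'. After: A=1 B=-6 C=0 D=0 ZF=0 PC=2
Step 13: PC=2 exec 'SUB B, 1'. After: A=1 B=-7 C=0 D=0 ZF=0 PC=3
Step 14: PC=3 exec 'SUB B, 2'. After: A=1 B=-9 C=0 D=0 ZF=0 PC=4
Step 15: PC=4 exec 'SUB B, 2'. After: A=1 B=-11 C=0 D=0 ZF=0 PC=5
Step 16: PC=5 exec 'SUB A, 1'. After: A=0 B=-11 C=0 D=0 ZF=1 PC=6
Step 17: PC=6 exec 'JNZ 2'. After: A=0 B=-11 C=0 D=0 ZF=1 PC=7
Step 18: PC=7 exec 'MOV D, 5'. After: A=0 B=-11 C=0 D=5 ZF=1 PC=8
Step 19: PC=8 exec 'HALT'. After: A=0 B=-11 C=0 D=5 ZF=1 PC=8 HALTED
Total instructions executed: 19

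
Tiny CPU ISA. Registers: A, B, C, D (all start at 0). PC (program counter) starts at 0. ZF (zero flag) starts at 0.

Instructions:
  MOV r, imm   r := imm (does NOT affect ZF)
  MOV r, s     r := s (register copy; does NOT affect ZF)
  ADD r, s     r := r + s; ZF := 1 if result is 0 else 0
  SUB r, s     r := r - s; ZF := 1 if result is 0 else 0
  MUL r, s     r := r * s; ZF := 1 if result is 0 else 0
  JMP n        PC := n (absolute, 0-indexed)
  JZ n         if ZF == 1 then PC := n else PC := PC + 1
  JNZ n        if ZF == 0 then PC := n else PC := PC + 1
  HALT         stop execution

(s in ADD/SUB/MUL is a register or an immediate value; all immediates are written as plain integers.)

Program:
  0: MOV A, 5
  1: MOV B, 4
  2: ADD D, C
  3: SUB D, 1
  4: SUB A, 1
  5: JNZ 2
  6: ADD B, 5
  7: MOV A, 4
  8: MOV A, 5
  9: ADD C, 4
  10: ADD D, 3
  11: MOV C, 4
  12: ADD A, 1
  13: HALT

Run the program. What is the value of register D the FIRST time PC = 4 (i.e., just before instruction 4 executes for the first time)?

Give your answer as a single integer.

Step 1: PC=0 exec 'MOV A, 5'. After: A=5 B=0 C=0 D=0 ZF=0 PC=1
Step 2: PC=1 exec 'MOV B, 4'. After: A=5 B=4 C=0 D=0 ZF=0 PC=2
Step 3: PC=2 exec 'ADD D, C'. After: A=5 B=4 C=0 D=0 ZF=1 PC=3
Step 4: PC=3 exec 'SUB D, 1'. After: A=5 B=4 C=0 D=-1 ZF=0 PC=4
First time PC=4: D=-1

-1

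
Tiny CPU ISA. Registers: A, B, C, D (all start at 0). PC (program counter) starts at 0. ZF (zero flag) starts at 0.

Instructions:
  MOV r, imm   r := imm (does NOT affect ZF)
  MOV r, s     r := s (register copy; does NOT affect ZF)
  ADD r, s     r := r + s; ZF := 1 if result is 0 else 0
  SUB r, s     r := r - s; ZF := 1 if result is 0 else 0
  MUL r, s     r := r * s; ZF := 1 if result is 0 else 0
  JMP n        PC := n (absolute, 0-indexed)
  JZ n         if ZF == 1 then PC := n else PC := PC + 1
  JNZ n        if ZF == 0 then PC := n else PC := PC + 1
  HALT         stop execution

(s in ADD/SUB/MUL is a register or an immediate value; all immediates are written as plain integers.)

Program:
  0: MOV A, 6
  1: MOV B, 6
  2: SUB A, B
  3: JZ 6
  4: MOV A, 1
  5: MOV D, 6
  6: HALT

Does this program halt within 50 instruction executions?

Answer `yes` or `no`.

Answer: yes

Derivation:
Step 1: PC=0 exec 'MOV A, 6'. After: A=6 B=0 C=0 D=0 ZF=0 PC=1
Step 2: PC=1 exec 'MOV B, 6'. After: A=6 B=6 C=0 D=0 ZF=0 PC=2
Step 3: PC=2 exec 'SUB A, B'. After: A=0 B=6 C=0 D=0 ZF=1 PC=3
Step 4: PC=3 exec 'JZ 6'. After: A=0 B=6 C=0 D=0 ZF=1 PC=6
Step 5: PC=6 exec 'HALT'. After: A=0 B=6 C=0 D=0 ZF=1 PC=6 HALTED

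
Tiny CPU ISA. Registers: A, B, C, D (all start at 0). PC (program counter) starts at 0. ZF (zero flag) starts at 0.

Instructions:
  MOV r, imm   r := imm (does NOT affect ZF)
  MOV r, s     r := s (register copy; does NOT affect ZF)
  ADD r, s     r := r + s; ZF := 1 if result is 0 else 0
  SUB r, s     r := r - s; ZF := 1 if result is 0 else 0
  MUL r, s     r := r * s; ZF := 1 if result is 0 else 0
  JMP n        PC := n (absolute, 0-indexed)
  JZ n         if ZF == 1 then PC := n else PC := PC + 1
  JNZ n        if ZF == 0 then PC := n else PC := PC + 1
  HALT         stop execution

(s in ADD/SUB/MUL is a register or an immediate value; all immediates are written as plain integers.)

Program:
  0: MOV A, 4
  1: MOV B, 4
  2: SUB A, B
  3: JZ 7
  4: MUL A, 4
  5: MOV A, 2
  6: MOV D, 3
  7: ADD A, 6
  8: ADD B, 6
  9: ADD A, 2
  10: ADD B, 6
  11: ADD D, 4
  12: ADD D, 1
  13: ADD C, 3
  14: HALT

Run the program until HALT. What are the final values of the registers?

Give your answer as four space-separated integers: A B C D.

Answer: 8 16 3 5

Derivation:
Step 1: PC=0 exec 'MOV A, 4'. After: A=4 B=0 C=0 D=0 ZF=0 PC=1
Step 2: PC=1 exec 'MOV B, 4'. After: A=4 B=4 C=0 D=0 ZF=0 PC=2
Step 3: PC=2 exec 'SUB A, B'. After: A=0 B=4 C=0 D=0 ZF=1 PC=3
Step 4: PC=3 exec 'JZ 7'. After: A=0 B=4 C=0 D=0 ZF=1 PC=7
Step 5: PC=7 exec 'ADD A, 6'. After: A=6 B=4 C=0 D=0 ZF=0 PC=8
Step 6: PC=8 exec 'ADD B, 6'. After: A=6 B=10 C=0 D=0 ZF=0 PC=9
Step 7: PC=9 exec 'ADD A, 2'. After: A=8 B=10 C=0 D=0 ZF=0 PC=10
Step 8: PC=10 exec 'ADD B, 6'. After: A=8 B=16 C=0 D=0 ZF=0 PC=11
Step 9: PC=11 exec 'ADD D, 4'. After: A=8 B=16 C=0 D=4 ZF=0 PC=12
Step 10: PC=12 exec 'ADD D, 1'. After: A=8 B=16 C=0 D=5 ZF=0 PC=13
Step 11: PC=13 exec 'ADD C, 3'. After: A=8 B=16 C=3 D=5 ZF=0 PC=14
Step 12: PC=14 exec 'HALT'. After: A=8 B=16 C=3 D=5 ZF=0 PC=14 HALTED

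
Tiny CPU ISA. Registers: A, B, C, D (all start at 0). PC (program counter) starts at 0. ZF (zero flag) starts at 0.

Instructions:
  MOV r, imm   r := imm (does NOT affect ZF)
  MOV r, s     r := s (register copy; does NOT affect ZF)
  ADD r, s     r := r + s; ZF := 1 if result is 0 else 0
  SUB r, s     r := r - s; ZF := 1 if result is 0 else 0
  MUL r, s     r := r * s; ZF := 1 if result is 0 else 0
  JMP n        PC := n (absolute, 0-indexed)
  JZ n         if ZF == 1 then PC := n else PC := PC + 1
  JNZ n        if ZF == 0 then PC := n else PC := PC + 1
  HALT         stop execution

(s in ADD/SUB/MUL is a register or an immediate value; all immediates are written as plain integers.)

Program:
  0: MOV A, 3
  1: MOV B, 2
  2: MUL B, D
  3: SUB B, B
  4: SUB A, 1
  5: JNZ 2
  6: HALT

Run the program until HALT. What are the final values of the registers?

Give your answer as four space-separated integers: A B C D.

Step 1: PC=0 exec 'MOV A, 3'. After: A=3 B=0 C=0 D=0 ZF=0 PC=1
Step 2: PC=1 exec 'MOV B, 2'. After: A=3 B=2 C=0 D=0 ZF=0 PC=2
Step 3: PC=2 exec 'MUL B, D'. After: A=3 B=0 C=0 D=0 ZF=1 PC=3
Step 4: PC=3 exec 'SUB B, B'. After: A=3 B=0 C=0 D=0 ZF=1 PC=4
Step 5: PC=4 exec 'SUB A, 1'. After: A=2 B=0 C=0 D=0 ZF=0 PC=5
Step 6: PC=5 exec 'JNZ 2'. After: A=2 B=0 C=0 D=0 ZF=0 PC=2
Step 7: PC=2 exec 'MUL B, D'. After: A=2 B=0 C=0 D=0 ZF=1 PC=3
Step 8: PC=3 exec 'SUB B, B'. After: A=2 B=0 C=0 D=0 ZF=1 PC=4
Step 9: PC=4 exec 'SUB A, 1'. After: A=1 B=0 C=0 D=0 ZF=0 PC=5
Step 10: PC=5 exec 'JNZ 2'. After: A=1 B=0 C=0 D=0 ZF=0 PC=2
Step 11: PC=2 exec 'MUL B, D'. After: A=1 B=0 C=0 D=0 ZF=1 PC=3
Step 12: PC=3 exec 'SUB B, B'. After: A=1 B=0 C=0 D=0 ZF=1 PC=4
Step 13: PC=4 exec 'SUB A, 1'. After: A=0 B=0 C=0 D=0 ZF=1 PC=5
Step 14: PC=5 exec 'JNZ 2'. After: A=0 B=0 C=0 D=0 ZF=1 PC=6
Step 15: PC=6 exec 'HALT'. After: A=0 B=0 C=0 D=0 ZF=1 PC=6 HALTED

Answer: 0 0 0 0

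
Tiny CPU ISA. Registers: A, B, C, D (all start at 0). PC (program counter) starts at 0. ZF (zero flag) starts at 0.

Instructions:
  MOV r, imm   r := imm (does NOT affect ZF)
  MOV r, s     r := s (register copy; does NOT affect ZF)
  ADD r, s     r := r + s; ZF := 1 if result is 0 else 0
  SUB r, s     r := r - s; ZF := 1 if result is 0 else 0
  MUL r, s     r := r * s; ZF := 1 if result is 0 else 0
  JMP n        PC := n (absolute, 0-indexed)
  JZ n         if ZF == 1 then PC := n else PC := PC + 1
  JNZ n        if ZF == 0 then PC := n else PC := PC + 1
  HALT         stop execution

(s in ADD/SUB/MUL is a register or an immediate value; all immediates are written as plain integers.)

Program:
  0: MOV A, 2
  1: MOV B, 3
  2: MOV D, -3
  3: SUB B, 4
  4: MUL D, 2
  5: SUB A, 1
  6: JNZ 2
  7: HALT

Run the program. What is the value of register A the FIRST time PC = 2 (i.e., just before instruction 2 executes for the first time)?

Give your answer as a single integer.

Step 1: PC=0 exec 'MOV A, 2'. After: A=2 B=0 C=0 D=0 ZF=0 PC=1
Step 2: PC=1 exec 'MOV B, 3'. After: A=2 B=3 C=0 D=0 ZF=0 PC=2
First time PC=2: A=2

2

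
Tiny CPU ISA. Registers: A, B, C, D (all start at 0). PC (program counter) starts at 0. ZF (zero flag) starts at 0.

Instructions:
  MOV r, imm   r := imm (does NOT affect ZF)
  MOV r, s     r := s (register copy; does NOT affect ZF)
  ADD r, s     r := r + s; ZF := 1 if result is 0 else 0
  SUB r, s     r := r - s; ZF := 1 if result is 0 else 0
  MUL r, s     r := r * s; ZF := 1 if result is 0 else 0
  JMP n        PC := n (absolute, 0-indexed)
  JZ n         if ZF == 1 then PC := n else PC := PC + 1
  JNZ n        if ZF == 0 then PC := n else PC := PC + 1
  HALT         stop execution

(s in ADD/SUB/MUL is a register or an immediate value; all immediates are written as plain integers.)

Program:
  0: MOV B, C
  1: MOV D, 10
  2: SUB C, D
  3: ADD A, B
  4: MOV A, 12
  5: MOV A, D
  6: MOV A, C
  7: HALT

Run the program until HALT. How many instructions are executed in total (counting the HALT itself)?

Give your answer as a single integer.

Step 1: PC=0 exec 'MOV B, C'. After: A=0 B=0 C=0 D=0 ZF=0 PC=1
Step 2: PC=1 exec 'MOV D, 10'. After: A=0 B=0 C=0 D=10 ZF=0 PC=2
Step 3: PC=2 exec 'SUB C, D'. After: A=0 B=0 C=-10 D=10 ZF=0 PC=3
Step 4: PC=3 exec 'ADD A, B'. After: A=0 B=0 C=-10 D=10 ZF=1 PC=4
Step 5: PC=4 exec 'MOV A, 12'. After: A=12 B=0 C=-10 D=10 ZF=1 PC=5
Step 6: PC=5 exec 'MOV A, D'. After: A=10 B=0 C=-10 D=10 ZF=1 PC=6
Step 7: PC=6 exec 'MOV A, C'. After: A=-10 B=0 C=-10 D=10 ZF=1 PC=7
Step 8: PC=7 exec 'HALT'. After: A=-10 B=0 C=-10 D=10 ZF=1 PC=7 HALTED
Total instructions executed: 8

Answer: 8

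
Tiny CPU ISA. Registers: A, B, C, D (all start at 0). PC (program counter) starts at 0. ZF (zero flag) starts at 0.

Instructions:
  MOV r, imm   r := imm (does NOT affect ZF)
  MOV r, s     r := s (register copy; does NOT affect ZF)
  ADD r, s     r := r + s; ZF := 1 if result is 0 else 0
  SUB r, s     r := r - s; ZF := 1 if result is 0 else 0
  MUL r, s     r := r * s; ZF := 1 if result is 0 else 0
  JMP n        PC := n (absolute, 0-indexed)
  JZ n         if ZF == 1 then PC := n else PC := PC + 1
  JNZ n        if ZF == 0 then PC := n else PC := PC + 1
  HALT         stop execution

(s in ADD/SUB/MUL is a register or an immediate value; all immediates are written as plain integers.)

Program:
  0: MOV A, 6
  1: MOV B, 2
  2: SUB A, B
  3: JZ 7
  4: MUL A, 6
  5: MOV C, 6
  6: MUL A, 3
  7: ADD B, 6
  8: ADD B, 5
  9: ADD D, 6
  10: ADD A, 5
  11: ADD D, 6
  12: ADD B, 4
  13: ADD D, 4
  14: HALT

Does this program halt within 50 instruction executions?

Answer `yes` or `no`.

Step 1: PC=0 exec 'MOV A, 6'. After: A=6 B=0 C=0 D=0 ZF=0 PC=1
Step 2: PC=1 exec 'MOV B, 2'. After: A=6 B=2 C=0 D=0 ZF=0 PC=2
Step 3: PC=2 exec 'SUB A, B'. After: A=4 B=2 C=0 D=0 ZF=0 PC=3
Step 4: PC=3 exec 'JZ 7'. After: A=4 B=2 C=0 D=0 ZF=0 PC=4
Step 5: PC=4 exec 'MUL A, 6'. After: A=24 B=2 C=0 D=0 ZF=0 PC=5
Step 6: PC=5 exec 'MOV C, 6'. After: A=24 B=2 C=6 D=0 ZF=0 PC=6
Step 7: PC=6 exec 'MUL A, 3'. After: A=72 B=2 C=6 D=0 ZF=0 PC=7
Step 8: PC=7 exec 'ADD B, 6'. After: A=72 B=8 C=6 D=0 ZF=0 PC=8
Step 9: PC=8 exec 'ADD B, 5'. After: A=72 B=13 C=6 D=0 ZF=0 PC=9
Step 10: PC=9 exec 'ADD D, 6'. After: A=72 B=13 C=6 D=6 ZF=0 PC=10
Step 11: PC=10 exec 'ADD A, 5'. After: A=77 B=13 C=6 D=6 ZF=0 PC=11
Step 12: PC=11 exec 'ADD D, 6'. After: A=77 B=13 C=6 D=12 ZF=0 PC=12
Step 13: PC=12 exec 'ADD B, 4'. After: A=77 B=17 C=6 D=12 ZF=0 PC=13
Step 14: PC=13 exec 'ADD D, 4'. After: A=77 B=17 C=6 D=16 ZF=0 PC=14
Step 15: PC=14 exec 'HALT'. After: A=77 B=17 C=6 D=16 ZF=0 PC=14 HALTED

Answer: yes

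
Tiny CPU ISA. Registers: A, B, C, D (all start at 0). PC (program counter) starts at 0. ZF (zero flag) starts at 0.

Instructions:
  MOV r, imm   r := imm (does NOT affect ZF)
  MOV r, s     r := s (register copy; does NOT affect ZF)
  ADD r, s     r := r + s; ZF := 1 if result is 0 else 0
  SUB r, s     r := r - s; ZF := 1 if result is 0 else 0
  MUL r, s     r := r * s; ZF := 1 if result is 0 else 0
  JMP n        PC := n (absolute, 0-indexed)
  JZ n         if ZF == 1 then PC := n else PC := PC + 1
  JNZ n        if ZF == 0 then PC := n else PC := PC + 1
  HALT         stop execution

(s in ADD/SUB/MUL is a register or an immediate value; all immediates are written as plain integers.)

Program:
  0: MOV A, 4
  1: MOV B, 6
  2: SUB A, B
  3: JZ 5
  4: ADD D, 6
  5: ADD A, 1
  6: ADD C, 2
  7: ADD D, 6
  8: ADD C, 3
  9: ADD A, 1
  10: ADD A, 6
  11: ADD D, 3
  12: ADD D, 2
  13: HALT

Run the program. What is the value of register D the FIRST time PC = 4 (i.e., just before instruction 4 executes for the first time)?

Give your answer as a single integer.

Step 1: PC=0 exec 'MOV A, 4'. After: A=4 B=0 C=0 D=0 ZF=0 PC=1
Step 2: PC=1 exec 'MOV B, 6'. After: A=4 B=6 C=0 D=0 ZF=0 PC=2
Step 3: PC=2 exec 'SUB A, B'. After: A=-2 B=6 C=0 D=0 ZF=0 PC=3
Step 4: PC=3 exec 'JZ 5'. After: A=-2 B=6 C=0 D=0 ZF=0 PC=4
First time PC=4: D=0

0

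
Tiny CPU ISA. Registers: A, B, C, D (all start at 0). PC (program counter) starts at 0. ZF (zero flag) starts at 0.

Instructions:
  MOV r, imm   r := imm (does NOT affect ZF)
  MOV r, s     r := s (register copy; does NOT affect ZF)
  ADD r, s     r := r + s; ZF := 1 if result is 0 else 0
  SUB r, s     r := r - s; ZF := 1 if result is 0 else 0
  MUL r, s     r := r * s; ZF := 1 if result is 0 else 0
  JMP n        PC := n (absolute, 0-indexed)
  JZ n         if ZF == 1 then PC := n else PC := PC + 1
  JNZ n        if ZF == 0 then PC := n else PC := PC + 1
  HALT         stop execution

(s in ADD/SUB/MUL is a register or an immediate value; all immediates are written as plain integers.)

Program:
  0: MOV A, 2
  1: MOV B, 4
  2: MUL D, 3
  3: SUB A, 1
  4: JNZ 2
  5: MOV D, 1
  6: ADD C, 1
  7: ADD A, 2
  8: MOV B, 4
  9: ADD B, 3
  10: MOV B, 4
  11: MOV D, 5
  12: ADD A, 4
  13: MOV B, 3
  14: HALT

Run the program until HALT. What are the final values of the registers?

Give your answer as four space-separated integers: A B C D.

Step 1: PC=0 exec 'MOV A, 2'. After: A=2 B=0 C=0 D=0 ZF=0 PC=1
Step 2: PC=1 exec 'MOV B, 4'. After: A=2 B=4 C=0 D=0 ZF=0 PC=2
Step 3: PC=2 exec 'MUL D, 3'. After: A=2 B=4 C=0 D=0 ZF=1 PC=3
Step 4: PC=3 exec 'SUB A, 1'. After: A=1 B=4 C=0 D=0 ZF=0 PC=4
Step 5: PC=4 exec 'JNZ 2'. After: A=1 B=4 C=0 D=0 ZF=0 PC=2
Step 6: PC=2 exec 'MUL D, 3'. After: A=1 B=4 C=0 D=0 ZF=1 PC=3
Step 7: PC=3 exec 'SUB A, 1'. After: A=0 B=4 C=0 D=0 ZF=1 PC=4
Step 8: PC=4 exec 'JNZ 2'. After: A=0 B=4 C=0 D=0 ZF=1 PC=5
Step 9: PC=5 exec 'MOV D, 1'. After: A=0 B=4 C=0 D=1 ZF=1 PC=6
Step 10: PC=6 exec 'ADD C, 1'. After: A=0 B=4 C=1 D=1 ZF=0 PC=7
Step 11: PC=7 exec 'ADD A, 2'. After: A=2 B=4 C=1 D=1 ZF=0 PC=8
Step 12: PC=8 exec 'MOV B, 4'. After: A=2 B=4 C=1 D=1 ZF=0 PC=9
Step 13: PC=9 exec 'ADD B, 3'. After: A=2 B=7 C=1 D=1 ZF=0 PC=10
Step 14: PC=10 exec 'MOV B, 4'. After: A=2 B=4 C=1 D=1 ZF=0 PC=11
Step 15: PC=11 exec 'MOV D, 5'. After: A=2 B=4 C=1 D=5 ZF=0 PC=12
Step 16: PC=12 exec 'ADD A, 4'. After: A=6 B=4 C=1 D=5 ZF=0 PC=13
Step 17: PC=13 exec 'MOV B, 3'. After: A=6 B=3 C=1 D=5 ZF=0 PC=14
Step 18: PC=14 exec 'HALT'. After: A=6 B=3 C=1 D=5 ZF=0 PC=14 HALTED

Answer: 6 3 1 5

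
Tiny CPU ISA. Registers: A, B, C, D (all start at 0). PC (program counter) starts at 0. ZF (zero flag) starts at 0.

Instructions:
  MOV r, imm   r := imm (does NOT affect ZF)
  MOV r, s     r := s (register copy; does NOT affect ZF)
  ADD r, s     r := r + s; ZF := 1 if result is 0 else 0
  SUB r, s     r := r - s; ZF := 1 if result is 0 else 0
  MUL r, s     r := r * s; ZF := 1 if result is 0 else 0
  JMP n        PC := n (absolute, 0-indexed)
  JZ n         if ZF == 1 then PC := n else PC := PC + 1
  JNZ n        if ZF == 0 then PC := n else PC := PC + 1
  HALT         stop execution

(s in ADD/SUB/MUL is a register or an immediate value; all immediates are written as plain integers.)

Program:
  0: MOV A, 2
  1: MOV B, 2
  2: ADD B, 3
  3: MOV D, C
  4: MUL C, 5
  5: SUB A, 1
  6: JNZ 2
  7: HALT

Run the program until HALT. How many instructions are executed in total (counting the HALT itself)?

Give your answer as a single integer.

Step 1: PC=0 exec 'MOV A, 2'. After: A=2 B=0 C=0 D=0 ZF=0 PC=1
Step 2: PC=1 exec 'MOV B, 2'. After: A=2 B=2 C=0 D=0 ZF=0 PC=2
Step 3: PC=2 exec 'ADD B, 3'. After: A=2 B=5 C=0 D=0 ZF=0 PC=3
Step 4: PC=3 exec 'MOV D, C'. After: A=2 B=5 C=0 D=0 ZF=0 PC=4
Step 5: PC=4 exec 'MUL C, 5'. After: A=2 B=5 C=0 D=0 ZF=1 PC=5
Step 6: PC=5 exec 'SUB A, 1'. After: A=1 B=5 C=0 D=0 ZF=0 PC=6
Step 7: PC=6 exec 'JNZ 2'. After: A=1 B=5 C=0 D=0 ZF=0 PC=2
Step 8: PC=2 exec 'ADD B, 3'. After: A=1 B=8 C=0 D=0 ZF=0 PC=3
Step 9: PC=3 exec 'MOV D, C'. After: A=1 B=8 C=0 D=0 ZF=0 PC=4
Step 10: PC=4 exec 'MUL C, 5'. After: A=1 B=8 C=0 D=0 ZF=1 PC=5
Step 11: PC=5 exec 'SUB A, 1'. After: A=0 B=8 C=0 D=0 ZF=1 PC=6
Step 12: PC=6 exec 'JNZ 2'. After: A=0 B=8 C=0 D=0 ZF=1 PC=7
Step 13: PC=7 exec 'HALT'. After: A=0 B=8 C=0 D=0 ZF=1 PC=7 HALTED
Total instructions executed: 13

Answer: 13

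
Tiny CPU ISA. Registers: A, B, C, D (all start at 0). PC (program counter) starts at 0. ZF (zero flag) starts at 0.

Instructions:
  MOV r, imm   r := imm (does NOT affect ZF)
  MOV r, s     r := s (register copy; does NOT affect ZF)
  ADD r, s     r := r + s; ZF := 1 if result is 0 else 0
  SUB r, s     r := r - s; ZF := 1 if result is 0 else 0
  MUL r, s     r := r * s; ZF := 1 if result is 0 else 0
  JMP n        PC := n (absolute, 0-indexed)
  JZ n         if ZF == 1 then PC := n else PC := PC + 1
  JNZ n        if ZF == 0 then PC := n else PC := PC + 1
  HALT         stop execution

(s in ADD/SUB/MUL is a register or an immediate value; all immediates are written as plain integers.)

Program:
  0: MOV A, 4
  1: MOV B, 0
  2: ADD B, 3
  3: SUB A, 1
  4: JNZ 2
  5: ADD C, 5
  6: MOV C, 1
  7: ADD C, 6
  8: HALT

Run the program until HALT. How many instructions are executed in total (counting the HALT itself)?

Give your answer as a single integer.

Answer: 18

Derivation:
Step 1: PC=0 exec 'MOV A, 4'. After: A=4 B=0 C=0 D=0 ZF=0 PC=1
Step 2: PC=1 exec 'MOV B, 0'. After: A=4 B=0 C=0 D=0 ZF=0 PC=2
Step 3: PC=2 exec 'ADD B, 3'. After: A=4 B=3 C=0 D=0 ZF=0 PC=3
Step 4: PC=3 exec 'SUB A, 1'. After: A=3 B=3 C=0 D=0 ZF=0 PC=4
Step 5: PC=4 exec 'JNZ 2'. After: A=3 B=3 C=0 D=0 ZF=0 PC=2
Step 6: PC=2 exec 'ADD B, 3'. After: A=3 B=6 C=0 D=0 ZF=0 PC=3
Step 7: PC=3 exec 'SUB A, 1'. After: A=2 B=6 C=0 D=0 ZF=0 PC=4
Step 8: PC=4 exec 'JNZ 2'. After: A=2 B=6 C=0 D=0 ZF=0 PC=2
Step 9: PC=2 exec 'ADD B, 3'. After: A=2 B=9 C=0 D=0 ZF=0 PC=3
Step 10: PC=3 exec 'SUB A, 1'. After: A=1 B=9 C=0 D=0 ZF=0 PC=4
Step 11: PC=4 exec 'JNZ 2'. After: A=1 B=9 C=0 D=0 ZF=0 PC=2
Step 12: PC=2 exec 'ADD B, 3'. After: A=1 B=12 C=0 D=0 ZF=0 PC=3
Step 13: PC=3 exec 'SUB A, 1'. After: A=0 B=12 C=0 D=0 ZF=1 PC=4
Step 14: PC=4 exec 'JNZ 2'. After: A=0 B=12 C=0 D=0 ZF=1 PC=5
Step 15: PC=5 exec 'ADD C, 5'. After: A=0 B=12 C=5 D=0 ZF=0 PC=6
Step 16: PC=6 exec 'MOV C, 1'. After: A=0 B=12 C=1 D=0 ZF=0 PC=7
Step 17: PC=7 exec 'ADD C, 6'. After: A=0 B=12 C=7 D=0 ZF=0 PC=8
Step 18: PC=8 exec 'HALT'. After: A=0 B=12 C=7 D=0 ZF=0 PC=8 HALTED
Total instructions executed: 18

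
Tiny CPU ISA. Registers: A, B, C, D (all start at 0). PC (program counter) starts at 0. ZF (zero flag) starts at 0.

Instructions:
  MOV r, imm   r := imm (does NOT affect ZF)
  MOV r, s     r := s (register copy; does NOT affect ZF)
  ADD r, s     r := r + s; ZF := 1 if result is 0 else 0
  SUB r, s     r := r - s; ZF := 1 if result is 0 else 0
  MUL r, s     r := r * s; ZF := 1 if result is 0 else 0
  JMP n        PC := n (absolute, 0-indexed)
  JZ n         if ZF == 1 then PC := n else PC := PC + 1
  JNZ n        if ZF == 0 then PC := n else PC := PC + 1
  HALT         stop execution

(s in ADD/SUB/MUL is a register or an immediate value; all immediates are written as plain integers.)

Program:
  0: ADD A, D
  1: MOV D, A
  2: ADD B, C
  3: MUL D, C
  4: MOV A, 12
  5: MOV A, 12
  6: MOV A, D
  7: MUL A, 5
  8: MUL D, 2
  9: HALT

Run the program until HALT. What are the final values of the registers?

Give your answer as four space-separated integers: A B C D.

Step 1: PC=0 exec 'ADD A, D'. After: A=0 B=0 C=0 D=0 ZF=1 PC=1
Step 2: PC=1 exec 'MOV D, A'. After: A=0 B=0 C=0 D=0 ZF=1 PC=2
Step 3: PC=2 exec 'ADD B, C'. After: A=0 B=0 C=0 D=0 ZF=1 PC=3
Step 4: PC=3 exec 'MUL D, C'. After: A=0 B=0 C=0 D=0 ZF=1 PC=4
Step 5: PC=4 exec 'MOV A, 12'. After: A=12 B=0 C=0 D=0 ZF=1 PC=5
Step 6: PC=5 exec 'MOV A, 12'. After: A=12 B=0 C=0 D=0 ZF=1 PC=6
Step 7: PC=6 exec 'MOV A, D'. After: A=0 B=0 C=0 D=0 ZF=1 PC=7
Step 8: PC=7 exec 'MUL A, 5'. After: A=0 B=0 C=0 D=0 ZF=1 PC=8
Step 9: PC=8 exec 'MUL D, 2'. After: A=0 B=0 C=0 D=0 ZF=1 PC=9
Step 10: PC=9 exec 'HALT'. After: A=0 B=0 C=0 D=0 ZF=1 PC=9 HALTED

Answer: 0 0 0 0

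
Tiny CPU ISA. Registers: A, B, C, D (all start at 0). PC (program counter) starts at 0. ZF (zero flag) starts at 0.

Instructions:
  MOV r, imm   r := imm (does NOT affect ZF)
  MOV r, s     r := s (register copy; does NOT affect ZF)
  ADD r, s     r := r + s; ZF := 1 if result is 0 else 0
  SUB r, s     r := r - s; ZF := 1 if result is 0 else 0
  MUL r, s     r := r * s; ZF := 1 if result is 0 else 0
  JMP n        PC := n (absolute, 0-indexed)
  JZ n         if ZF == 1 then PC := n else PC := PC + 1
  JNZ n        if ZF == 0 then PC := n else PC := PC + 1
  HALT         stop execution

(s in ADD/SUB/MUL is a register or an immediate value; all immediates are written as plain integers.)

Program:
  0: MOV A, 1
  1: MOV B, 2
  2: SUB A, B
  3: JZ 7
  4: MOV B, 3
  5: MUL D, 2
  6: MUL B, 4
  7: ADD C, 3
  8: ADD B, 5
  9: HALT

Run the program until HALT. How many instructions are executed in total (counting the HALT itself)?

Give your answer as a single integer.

Step 1: PC=0 exec 'MOV A, 1'. After: A=1 B=0 C=0 D=0 ZF=0 PC=1
Step 2: PC=1 exec 'MOV B, 2'. After: A=1 B=2 C=0 D=0 ZF=0 PC=2
Step 3: PC=2 exec 'SUB A, B'. After: A=-1 B=2 C=0 D=0 ZF=0 PC=3
Step 4: PC=3 exec 'JZ 7'. After: A=-1 B=2 C=0 D=0 ZF=0 PC=4
Step 5: PC=4 exec 'MOV B, 3'. After: A=-1 B=3 C=0 D=0 ZF=0 PC=5
Step 6: PC=5 exec 'MUL D, 2'. After: A=-1 B=3 C=0 D=0 ZF=1 PC=6
Step 7: PC=6 exec 'MUL B, 4'. After: A=-1 B=12 C=0 D=0 ZF=0 PC=7
Step 8: PC=7 exec 'ADD C, 3'. After: A=-1 B=12 C=3 D=0 ZF=0 PC=8
Step 9: PC=8 exec 'ADD B, 5'. After: A=-1 B=17 C=3 D=0 ZF=0 PC=9
Step 10: PC=9 exec 'HALT'. After: A=-1 B=17 C=3 D=0 ZF=0 PC=9 HALTED
Total instructions executed: 10

Answer: 10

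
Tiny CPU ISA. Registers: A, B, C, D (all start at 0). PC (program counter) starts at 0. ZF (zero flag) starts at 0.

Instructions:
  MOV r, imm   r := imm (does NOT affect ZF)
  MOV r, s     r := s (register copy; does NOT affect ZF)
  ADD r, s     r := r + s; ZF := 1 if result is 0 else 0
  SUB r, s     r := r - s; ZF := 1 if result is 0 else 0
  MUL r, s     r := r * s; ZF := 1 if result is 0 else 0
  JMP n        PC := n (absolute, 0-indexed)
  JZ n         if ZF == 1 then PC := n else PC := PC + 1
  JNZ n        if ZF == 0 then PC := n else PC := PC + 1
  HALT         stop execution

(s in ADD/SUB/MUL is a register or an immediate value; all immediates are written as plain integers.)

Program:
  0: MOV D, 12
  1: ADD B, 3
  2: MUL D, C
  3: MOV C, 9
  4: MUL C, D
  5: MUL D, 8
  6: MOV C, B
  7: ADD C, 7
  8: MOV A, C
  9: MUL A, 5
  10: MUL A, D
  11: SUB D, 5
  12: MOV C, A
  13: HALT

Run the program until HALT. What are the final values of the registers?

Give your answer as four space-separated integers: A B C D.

Answer: 0 3 0 -5

Derivation:
Step 1: PC=0 exec 'MOV D, 12'. After: A=0 B=0 C=0 D=12 ZF=0 PC=1
Step 2: PC=1 exec 'ADD B, 3'. After: A=0 B=3 C=0 D=12 ZF=0 PC=2
Step 3: PC=2 exec 'MUL D, C'. After: A=0 B=3 C=0 D=0 ZF=1 PC=3
Step 4: PC=3 exec 'MOV C, 9'. After: A=0 B=3 C=9 D=0 ZF=1 PC=4
Step 5: PC=4 exec 'MUL C, D'. After: A=0 B=3 C=0 D=0 ZF=1 PC=5
Step 6: PC=5 exec 'MUL D, 8'. After: A=0 B=3 C=0 D=0 ZF=1 PC=6
Step 7: PC=6 exec 'MOV C, B'. After: A=0 B=3 C=3 D=0 ZF=1 PC=7
Step 8: PC=7 exec 'ADD C, 7'. After: A=0 B=3 C=10 D=0 ZF=0 PC=8
Step 9: PC=8 exec 'MOV A, C'. After: A=10 B=3 C=10 D=0 ZF=0 PC=9
Step 10: PC=9 exec 'MUL A, 5'. After: A=50 B=3 C=10 D=0 ZF=0 PC=10
Step 11: PC=10 exec 'MUL A, D'. After: A=0 B=3 C=10 D=0 ZF=1 PC=11
Step 12: PC=11 exec 'SUB D, 5'. After: A=0 B=3 C=10 D=-5 ZF=0 PC=12
Step 13: PC=12 exec 'MOV C, A'. After: A=0 B=3 C=0 D=-5 ZF=0 PC=13
Step 14: PC=13 exec 'HALT'. After: A=0 B=3 C=0 D=-5 ZF=0 PC=13 HALTED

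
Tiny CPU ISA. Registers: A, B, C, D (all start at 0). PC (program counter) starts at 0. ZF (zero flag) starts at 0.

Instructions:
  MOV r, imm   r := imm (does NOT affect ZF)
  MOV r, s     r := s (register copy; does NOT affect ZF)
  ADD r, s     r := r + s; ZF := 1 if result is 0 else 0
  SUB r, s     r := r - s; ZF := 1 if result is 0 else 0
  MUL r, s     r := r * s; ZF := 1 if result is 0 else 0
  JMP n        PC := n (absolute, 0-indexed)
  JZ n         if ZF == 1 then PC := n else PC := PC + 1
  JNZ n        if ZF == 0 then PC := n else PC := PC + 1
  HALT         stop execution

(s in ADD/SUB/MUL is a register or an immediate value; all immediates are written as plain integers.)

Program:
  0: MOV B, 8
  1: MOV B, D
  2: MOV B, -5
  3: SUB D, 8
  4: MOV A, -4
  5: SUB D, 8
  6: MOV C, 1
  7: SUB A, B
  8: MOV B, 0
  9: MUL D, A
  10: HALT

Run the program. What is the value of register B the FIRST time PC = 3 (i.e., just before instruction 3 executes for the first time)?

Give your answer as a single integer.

Step 1: PC=0 exec 'MOV B, 8'. After: A=0 B=8 C=0 D=0 ZF=0 PC=1
Step 2: PC=1 exec 'MOV B, D'. After: A=0 B=0 C=0 D=0 ZF=0 PC=2
Step 3: PC=2 exec 'MOV B, -5'. After: A=0 B=-5 C=0 D=0 ZF=0 PC=3
First time PC=3: B=-5

-5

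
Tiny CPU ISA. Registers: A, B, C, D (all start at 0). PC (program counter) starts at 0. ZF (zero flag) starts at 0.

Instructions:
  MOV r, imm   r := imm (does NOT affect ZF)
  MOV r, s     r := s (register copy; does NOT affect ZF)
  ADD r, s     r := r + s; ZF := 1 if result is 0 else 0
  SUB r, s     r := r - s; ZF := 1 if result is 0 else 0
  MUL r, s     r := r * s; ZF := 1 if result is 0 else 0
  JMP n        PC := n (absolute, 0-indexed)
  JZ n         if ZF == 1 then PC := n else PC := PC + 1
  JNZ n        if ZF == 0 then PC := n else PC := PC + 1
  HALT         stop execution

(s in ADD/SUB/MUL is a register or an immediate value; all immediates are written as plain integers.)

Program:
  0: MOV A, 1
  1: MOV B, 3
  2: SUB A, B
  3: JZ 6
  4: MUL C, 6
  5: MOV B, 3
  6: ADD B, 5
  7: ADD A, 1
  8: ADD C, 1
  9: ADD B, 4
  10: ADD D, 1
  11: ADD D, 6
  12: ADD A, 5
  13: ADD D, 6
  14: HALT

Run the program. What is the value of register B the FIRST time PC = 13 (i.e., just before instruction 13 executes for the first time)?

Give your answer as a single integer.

Step 1: PC=0 exec 'MOV A, 1'. After: A=1 B=0 C=0 D=0 ZF=0 PC=1
Step 2: PC=1 exec 'MOV B, 3'. After: A=1 B=3 C=0 D=0 ZF=0 PC=2
Step 3: PC=2 exec 'SUB A, B'. After: A=-2 B=3 C=0 D=0 ZF=0 PC=3
Step 4: PC=3 exec 'JZ 6'. After: A=-2 B=3 C=0 D=0 ZF=0 PC=4
Step 5: PC=4 exec 'MUL C, 6'. After: A=-2 B=3 C=0 D=0 ZF=1 PC=5
Step 6: PC=5 exec 'MOV B, 3'. After: A=-2 B=3 C=0 D=0 ZF=1 PC=6
Step 7: PC=6 exec 'ADD B, 5'. After: A=-2 B=8 C=0 D=0 ZF=0 PC=7
Step 8: PC=7 exec 'ADD A, 1'. After: A=-1 B=8 C=0 D=0 ZF=0 PC=8
Step 9: PC=8 exec 'ADD C, 1'. After: A=-1 B=8 C=1 D=0 ZF=0 PC=9
Step 10: PC=9 exec 'ADD B, 4'. After: A=-1 B=12 C=1 D=0 ZF=0 PC=10
Step 11: PC=10 exec 'ADD D, 1'. After: A=-1 B=12 C=1 D=1 ZF=0 PC=11
Step 12: PC=11 exec 'ADD D, 6'. After: A=-1 B=12 C=1 D=7 ZF=0 PC=12
Step 13: PC=12 exec 'ADD A, 5'. After: A=4 B=12 C=1 D=7 ZF=0 PC=13
First time PC=13: B=12

12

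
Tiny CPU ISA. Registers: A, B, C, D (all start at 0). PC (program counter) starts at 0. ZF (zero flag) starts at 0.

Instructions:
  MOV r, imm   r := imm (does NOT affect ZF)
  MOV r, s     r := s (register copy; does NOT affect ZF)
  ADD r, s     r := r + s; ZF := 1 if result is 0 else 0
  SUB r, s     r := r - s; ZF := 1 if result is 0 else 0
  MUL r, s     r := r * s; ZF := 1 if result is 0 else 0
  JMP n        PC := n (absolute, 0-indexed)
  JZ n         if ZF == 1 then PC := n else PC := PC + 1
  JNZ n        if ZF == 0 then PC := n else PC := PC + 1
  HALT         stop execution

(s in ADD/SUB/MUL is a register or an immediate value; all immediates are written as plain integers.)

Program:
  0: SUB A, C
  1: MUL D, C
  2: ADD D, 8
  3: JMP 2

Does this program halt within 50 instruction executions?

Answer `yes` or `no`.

Answer: no

Derivation:
Step 1: PC=0 exec 'SUB A, C'. After: A=0 B=0 C=0 D=0 ZF=1 PC=1
Step 2: PC=1 exec 'MUL D, C'. After: A=0 B=0 C=0 D=0 ZF=1 PC=2
Step 3: PC=2 exec 'ADD D, 8'. After: A=0 B=0 C=0 D=8 ZF=0 PC=3
Step 4: PC=3 exec 'JMP 2'. After: A=0 B=0 C=0 D=8 ZF=0 PC=2
Step 5: PC=2 exec 'ADD D, 8'. After: A=0 B=0 C=0 D=16 ZF=0 PC=3
Step 6: PC=3 exec 'JMP 2'. After: A=0 B=0 C=0 D=16 ZF=0 PC=2
Step 7: PC=2 exec 'ADD D, 8'. After: A=0 B=0 C=0 D=24 ZF=0 PC=3
Step 8: PC=3 exec 'JMP 2'. After: A=0 B=0 C=0 D=24 ZF=0 PC=2
Step 9: PC=2 exec 'ADD D, 8'. After: A=0 B=0 C=0 D=32 ZF=0 PC=3
Step 10: PC=3 exec 'JMP 2'. After: A=0 B=0 C=0 D=32 ZF=0 PC=2
Step 11: PC=2 exec 'ADD D, 8'. After: A=0 B=0 C=0 D=40 ZF=0 PC=3
Step 12: PC=3 exec 'JMP 2'. After: A=0 B=0 C=0 D=40 ZF=0 PC=2
Step 13: PC=2 exec 'ADD D, 8'. After: A=0 B=0 C=0 D=48 ZF=0 PC=3
Step 14: PC=3 exec 'JMP 2'. After: A=0 B=0 C=0 D=48 ZF=0 PC=2
Step 15: PC=2 exec 'ADD D, 8'. After: A=0 B=0 C=0 D=56 ZF=0 PC=3
After 50 steps: not halted. PC revisits the same instructions with no path to HALT; will never halt.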